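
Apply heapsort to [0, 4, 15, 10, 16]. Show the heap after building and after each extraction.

Build heap: [16, 10, 15, 0, 4]
Extract 16: [15, 10, 4, 0, 16]
Extract 15: [10, 0, 4, 15, 16]
Extract 10: [4, 0, 10, 15, 16]
Extract 4: [0, 4, 10, 15, 16]


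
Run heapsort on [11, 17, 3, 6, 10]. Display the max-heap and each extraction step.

Build heap: [17, 11, 3, 6, 10]
Extract 17: [11, 10, 3, 6, 17]
Extract 11: [10, 6, 3, 11, 17]
Extract 10: [6, 3, 10, 11, 17]
Extract 6: [3, 6, 10, 11, 17]


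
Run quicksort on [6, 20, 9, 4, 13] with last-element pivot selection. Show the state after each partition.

Partition 1: pivot=13 at index 3 -> [6, 9, 4, 13, 20]
Partition 2: pivot=4 at index 0 -> [4, 9, 6, 13, 20]
Partition 3: pivot=6 at index 1 -> [4, 6, 9, 13, 20]


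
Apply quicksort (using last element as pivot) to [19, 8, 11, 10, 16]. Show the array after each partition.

Partition 1: pivot=16 at index 3 -> [8, 11, 10, 16, 19]
Partition 2: pivot=10 at index 1 -> [8, 10, 11, 16, 19]


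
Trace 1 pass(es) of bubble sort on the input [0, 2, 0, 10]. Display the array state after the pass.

After pass 1: [0, 0, 2, 10] (1 swaps)
Total swaps: 1


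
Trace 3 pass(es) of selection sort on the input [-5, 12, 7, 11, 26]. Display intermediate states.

Pass 1: Select minimum -5 at index 0, swap -> [-5, 12, 7, 11, 26]
Pass 2: Select minimum 7 at index 2, swap -> [-5, 7, 12, 11, 26]
Pass 3: Select minimum 11 at index 3, swap -> [-5, 7, 11, 12, 26]


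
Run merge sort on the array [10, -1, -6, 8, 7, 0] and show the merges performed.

Divide and conquer:
  Merge [-1] + [-6] -> [-6, -1]
  Merge [10] + [-6, -1] -> [-6, -1, 10]
  Merge [7] + [0] -> [0, 7]
  Merge [8] + [0, 7] -> [0, 7, 8]
  Merge [-6, -1, 10] + [0, 7, 8] -> [-6, -1, 0, 7, 8, 10]


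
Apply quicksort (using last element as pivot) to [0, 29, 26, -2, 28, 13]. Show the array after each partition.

Partition 1: pivot=13 at index 2 -> [0, -2, 13, 29, 28, 26]
Partition 2: pivot=-2 at index 0 -> [-2, 0, 13, 29, 28, 26]
Partition 3: pivot=26 at index 3 -> [-2, 0, 13, 26, 28, 29]
Partition 4: pivot=29 at index 5 -> [-2, 0, 13, 26, 28, 29]


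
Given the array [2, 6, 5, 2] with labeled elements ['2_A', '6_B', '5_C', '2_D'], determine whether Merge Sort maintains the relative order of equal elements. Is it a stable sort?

Trace Merge Sort on the labeled array (the key is the number; the letter only tracks identity):
  Merge [2_A] + [6_B] -> [2_A, 6_B]
  Merge [5_C] + [2_D] -> [2_D, 5_C]
  Merge [2_A, 6_B] + [2_D, 5_C] -> [2_A, 2_D, 5_C, 6_B]
Final order: [2_A, 2_D, 5_C, 6_B]
Equal keys:
  value 2: originally 2_A, 2_D; after sorting 2_A, 2_D -> order preserved
All equal keys kept their original relative order. Merge Sort is stable: when the heads of the two halves are equal the merge takes from the left half first.
Answer: Stable


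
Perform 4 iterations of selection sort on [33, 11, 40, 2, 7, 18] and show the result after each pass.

Pass 1: Select minimum 2 at index 3, swap -> [2, 11, 40, 33, 7, 18]
Pass 2: Select minimum 7 at index 4, swap -> [2, 7, 40, 33, 11, 18]
Pass 3: Select minimum 11 at index 4, swap -> [2, 7, 11, 33, 40, 18]
Pass 4: Select minimum 18 at index 5, swap -> [2, 7, 11, 18, 40, 33]


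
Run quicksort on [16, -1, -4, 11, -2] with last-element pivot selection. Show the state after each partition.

Partition 1: pivot=-2 at index 1 -> [-4, -2, 16, 11, -1]
Partition 2: pivot=-1 at index 2 -> [-4, -2, -1, 11, 16]
Partition 3: pivot=16 at index 4 -> [-4, -2, -1, 11, 16]


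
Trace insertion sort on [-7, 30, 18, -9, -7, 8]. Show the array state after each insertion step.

First element -7 is already 'sorted'
Insert 30: shifted 0 elements -> [-7, 30, 18, -9, -7, 8]
Insert 18: shifted 1 elements -> [-7, 18, 30, -9, -7, 8]
Insert -9: shifted 3 elements -> [-9, -7, 18, 30, -7, 8]
Insert -7: shifted 2 elements -> [-9, -7, -7, 18, 30, 8]
Insert 8: shifted 2 elements -> [-9, -7, -7, 8, 18, 30]


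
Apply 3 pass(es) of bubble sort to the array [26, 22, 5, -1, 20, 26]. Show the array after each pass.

After pass 1: [22, 5, -1, 20, 26, 26] (4 swaps)
After pass 2: [5, -1, 20, 22, 26, 26] (3 swaps)
After pass 3: [-1, 5, 20, 22, 26, 26] (1 swaps)
Total swaps: 8


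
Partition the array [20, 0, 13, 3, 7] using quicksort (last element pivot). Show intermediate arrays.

Partition 1: pivot=7 at index 2 -> [0, 3, 7, 20, 13]
Partition 2: pivot=3 at index 1 -> [0, 3, 7, 20, 13]
Partition 3: pivot=13 at index 3 -> [0, 3, 7, 13, 20]


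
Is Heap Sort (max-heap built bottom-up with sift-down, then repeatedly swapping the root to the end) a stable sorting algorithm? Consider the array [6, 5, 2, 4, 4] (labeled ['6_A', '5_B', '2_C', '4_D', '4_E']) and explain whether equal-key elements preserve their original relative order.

Trace Heap Sort on the labeled array (the key is the number; the letter only tracks identity):
  Build max-heap: [6_A, 5_B, 2_C, 4_D, 4_E]
  Swap root 6_A to index 4, re-heapify first 4 -> [5_B, 4_E, 2_C, 4_D, 6_A]
  Swap root 5_B to index 3, re-heapify first 3 -> [4_D, 4_E, 2_C, 5_B, 6_A]
  Swap root 4_D to index 2, re-heapify first 2 -> [4_E, 2_C, 4_D, 5_B, 6_A]
  Swap root 4_E to index 1, re-heapify first 1 -> [2_C, 4_E, 4_D, 5_B, 6_A]
Final order: [2_C, 4_E, 4_D, 5_B, 6_A]
Equal keys:
  value 4: originally 4_D, 4_E; after sorting 4_E, 4_D -> order changed
Equal keys were reordered, so Heap Sort is not stable: heap construction and root-to-end swaps move elements without regard to the original order of equal keys. (One such input is enough; an unstable sort may happen to preserve order on other inputs, but it gives no guarantee.)
Answer: Not stable


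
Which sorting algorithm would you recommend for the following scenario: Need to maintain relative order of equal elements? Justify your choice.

Best choice: Merge sort or Insertion sort
Reason: Both are stable; quicksort and heapsort are not stable


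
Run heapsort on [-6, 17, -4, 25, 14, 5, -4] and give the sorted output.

Build heap: [25, 17, 5, -6, 14, -4, -4]
Extract 25: [17, 14, 5, -6, -4, -4, 25]
Extract 17: [14, -4, 5, -6, -4, 17, 25]
Extract 14: [5, -4, -4, -6, 14, 17, 25]
Extract 5: [-4, -6, -4, 5, 14, 17, 25]
Extract -4: [-4, -6, -4, 5, 14, 17, 25]
Extract -4: [-6, -4, -4, 5, 14, 17, 25]


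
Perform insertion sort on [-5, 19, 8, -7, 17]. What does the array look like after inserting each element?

First element -5 is already 'sorted'
Insert 19: shifted 0 elements -> [-5, 19, 8, -7, 17]
Insert 8: shifted 1 elements -> [-5, 8, 19, -7, 17]
Insert -7: shifted 3 elements -> [-7, -5, 8, 19, 17]
Insert 17: shifted 1 elements -> [-7, -5, 8, 17, 19]


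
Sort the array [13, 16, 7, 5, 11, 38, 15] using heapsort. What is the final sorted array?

Build heap: [38, 16, 15, 5, 11, 7, 13]
Extract 38: [16, 13, 15, 5, 11, 7, 38]
Extract 16: [15, 13, 7, 5, 11, 16, 38]
Extract 15: [13, 11, 7, 5, 15, 16, 38]
Extract 13: [11, 5, 7, 13, 15, 16, 38]
Extract 11: [7, 5, 11, 13, 15, 16, 38]
Extract 7: [5, 7, 11, 13, 15, 16, 38]


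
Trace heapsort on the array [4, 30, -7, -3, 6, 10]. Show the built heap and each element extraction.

Build heap: [30, 6, 10, -3, 4, -7]
Extract 30: [10, 6, -7, -3, 4, 30]
Extract 10: [6, 4, -7, -3, 10, 30]
Extract 6: [4, -3, -7, 6, 10, 30]
Extract 4: [-3, -7, 4, 6, 10, 30]
Extract -3: [-7, -3, 4, 6, 10, 30]


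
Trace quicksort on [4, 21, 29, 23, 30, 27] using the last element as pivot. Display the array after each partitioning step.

Partition 1: pivot=27 at index 3 -> [4, 21, 23, 27, 30, 29]
Partition 2: pivot=23 at index 2 -> [4, 21, 23, 27, 30, 29]
Partition 3: pivot=21 at index 1 -> [4, 21, 23, 27, 30, 29]
Partition 4: pivot=29 at index 4 -> [4, 21, 23, 27, 29, 30]


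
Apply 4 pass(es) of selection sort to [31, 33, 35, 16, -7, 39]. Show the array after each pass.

Pass 1: Select minimum -7 at index 4, swap -> [-7, 33, 35, 16, 31, 39]
Pass 2: Select minimum 16 at index 3, swap -> [-7, 16, 35, 33, 31, 39]
Pass 3: Select minimum 31 at index 4, swap -> [-7, 16, 31, 33, 35, 39]
Pass 4: Select minimum 33 at index 3, swap -> [-7, 16, 31, 33, 35, 39]


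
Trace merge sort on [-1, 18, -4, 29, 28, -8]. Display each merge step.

Divide and conquer:
  Merge [18] + [-4] -> [-4, 18]
  Merge [-1] + [-4, 18] -> [-4, -1, 18]
  Merge [28] + [-8] -> [-8, 28]
  Merge [29] + [-8, 28] -> [-8, 28, 29]
  Merge [-4, -1, 18] + [-8, 28, 29] -> [-8, -4, -1, 18, 28, 29]


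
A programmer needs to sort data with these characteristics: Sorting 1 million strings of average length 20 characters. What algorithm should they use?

Best choice: MSD radix sort or Mergesort
Reason: MSD radix sort is a non-comparison sort that buckets the strings by successive character positions, running in time proportional to the total number of characters examined rather than O(n log n) string comparisons; mergesort is a stable O(n log n)-comparison alternative that works for arbitrary variable-length keys


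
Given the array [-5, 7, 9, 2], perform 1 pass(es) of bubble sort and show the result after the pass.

After pass 1: [-5, 7, 2, 9] (1 swaps)
Total swaps: 1


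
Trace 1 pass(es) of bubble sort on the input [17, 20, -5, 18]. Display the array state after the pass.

After pass 1: [17, -5, 18, 20] (2 swaps)
Total swaps: 2


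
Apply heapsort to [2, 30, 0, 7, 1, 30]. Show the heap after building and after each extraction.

Build heap: [30, 7, 30, 2, 1, 0]
Extract 30: [30, 7, 0, 2, 1, 30]
Extract 30: [7, 2, 0, 1, 30, 30]
Extract 7: [2, 1, 0, 7, 30, 30]
Extract 2: [1, 0, 2, 7, 30, 30]
Extract 1: [0, 1, 2, 7, 30, 30]


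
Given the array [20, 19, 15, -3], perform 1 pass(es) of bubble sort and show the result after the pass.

After pass 1: [19, 15, -3, 20] (3 swaps)
Total swaps: 3


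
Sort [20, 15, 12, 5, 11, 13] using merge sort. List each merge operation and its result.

Divide and conquer:
  Merge [15] + [12] -> [12, 15]
  Merge [20] + [12, 15] -> [12, 15, 20]
  Merge [11] + [13] -> [11, 13]
  Merge [5] + [11, 13] -> [5, 11, 13]
  Merge [12, 15, 20] + [5, 11, 13] -> [5, 11, 12, 13, 15, 20]


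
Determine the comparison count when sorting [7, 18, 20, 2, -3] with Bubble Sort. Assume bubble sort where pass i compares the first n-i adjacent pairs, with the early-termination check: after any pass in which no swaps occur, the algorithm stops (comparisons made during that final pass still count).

Pass 1: compare adjacent pairs (0,1)..(3,4) = 4 comparison(s), 2 swap(s) -> [7, 18, 2, -3, 20]
Pass 2: compare adjacent pairs (0,1)..(2,3) = 3 comparison(s), 2 swap(s) -> [7, 2, -3, 18, 20]
Pass 3: compare adjacent pairs (0,1)..(1,2) = 2 comparison(s), 2 swap(s) -> [2, -3, 7, 18, 20]
Pass 4: compare adjacent pairs (0,1)..(0,1) = 1 comparison(s), 1 swap(s) -> [-3, 2, 7, 18, 20]
Every pass made at least one swap, so all n-1 passes run.
Total comparisons: 4 + 3 + 2 + 1 = 10


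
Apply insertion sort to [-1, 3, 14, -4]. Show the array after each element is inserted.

First element -1 is already 'sorted'
Insert 3: shifted 0 elements -> [-1, 3, 14, -4]
Insert 14: shifted 0 elements -> [-1, 3, 14, -4]
Insert -4: shifted 3 elements -> [-4, -1, 3, 14]


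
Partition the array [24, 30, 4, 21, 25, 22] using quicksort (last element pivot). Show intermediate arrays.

Partition 1: pivot=22 at index 2 -> [4, 21, 22, 30, 25, 24]
Partition 2: pivot=21 at index 1 -> [4, 21, 22, 30, 25, 24]
Partition 3: pivot=24 at index 3 -> [4, 21, 22, 24, 25, 30]
Partition 4: pivot=30 at index 5 -> [4, 21, 22, 24, 25, 30]


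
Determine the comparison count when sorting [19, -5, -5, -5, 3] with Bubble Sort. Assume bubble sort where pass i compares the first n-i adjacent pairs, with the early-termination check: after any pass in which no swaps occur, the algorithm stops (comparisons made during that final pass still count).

Pass 1: compare adjacent pairs (0,1)..(3,4) = 4 comparison(s), 4 swap(s) -> [-5, -5, -5, 3, 19]
Pass 2: compare adjacent pairs (0,1)..(2,3) = 3 comparison(s), 0 swap(s) -> [-5, -5, -5, 3, 19]
No swaps in this pass, so bubble sort stops here.
Total comparisons: 4 + 3 = 7


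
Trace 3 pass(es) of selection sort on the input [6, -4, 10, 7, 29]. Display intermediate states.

Pass 1: Select minimum -4 at index 1, swap -> [-4, 6, 10, 7, 29]
Pass 2: Select minimum 6 at index 1, swap -> [-4, 6, 10, 7, 29]
Pass 3: Select minimum 7 at index 3, swap -> [-4, 6, 7, 10, 29]


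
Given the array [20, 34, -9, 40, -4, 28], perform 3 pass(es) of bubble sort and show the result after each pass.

After pass 1: [20, -9, 34, -4, 28, 40] (3 swaps)
After pass 2: [-9, 20, -4, 28, 34, 40] (3 swaps)
After pass 3: [-9, -4, 20, 28, 34, 40] (1 swaps)
Total swaps: 7


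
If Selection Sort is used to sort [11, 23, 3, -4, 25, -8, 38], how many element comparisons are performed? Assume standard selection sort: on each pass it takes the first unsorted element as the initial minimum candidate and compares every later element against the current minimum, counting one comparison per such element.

Pass 1: scan indices 1..6 for the minimum = 6 comparison(s); min is -8, place at index 0 -> [-8, 23, 3, -4, 25, 11, 38]
Pass 2: scan indices 2..6 for the minimum = 5 comparison(s); min is -4, place at index 1 -> [-8, -4, 3, 23, 25, 11, 38]
Pass 3: scan indices 3..6 for the minimum = 4 comparison(s); min is 3, place at index 2 -> [-8, -4, 3, 23, 25, 11, 38]
Pass 4: scan indices 4..6 for the minimum = 3 comparison(s); min is 11, place at index 3 -> [-8, -4, 3, 11, 25, 23, 38]
Pass 5: scan indices 5..6 for the minimum = 2 comparison(s); min is 23, place at index 4 -> [-8, -4, 3, 11, 23, 25, 38]
Pass 6: scan indices 6..6 for the minimum = 1 comparison(s); min is 25, place at index 5 -> [-8, -4, 3, 11, 23, 25, 38]
Selection sort always scans the whole unsorted suffix, so the count is (n-1) + (n-2) + ... + 1 = n(n-1)/2 = 7*6/2 = 21 regardless of the input order.
Total comparisons: 6 + 5 + 4 + 3 + 2 + 1 = 21


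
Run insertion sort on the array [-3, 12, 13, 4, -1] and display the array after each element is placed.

First element -3 is already 'sorted'
Insert 12: shifted 0 elements -> [-3, 12, 13, 4, -1]
Insert 13: shifted 0 elements -> [-3, 12, 13, 4, -1]
Insert 4: shifted 2 elements -> [-3, 4, 12, 13, -1]
Insert -1: shifted 3 elements -> [-3, -1, 4, 12, 13]


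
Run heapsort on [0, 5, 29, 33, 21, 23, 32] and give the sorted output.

Build heap: [33, 21, 32, 5, 0, 23, 29]
Extract 33: [32, 21, 29, 5, 0, 23, 33]
Extract 32: [29, 21, 23, 5, 0, 32, 33]
Extract 29: [23, 21, 0, 5, 29, 32, 33]
Extract 23: [21, 5, 0, 23, 29, 32, 33]
Extract 21: [5, 0, 21, 23, 29, 32, 33]
Extract 5: [0, 5, 21, 23, 29, 32, 33]


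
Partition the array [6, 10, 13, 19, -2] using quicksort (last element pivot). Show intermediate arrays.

Partition 1: pivot=-2 at index 0 -> [-2, 10, 13, 19, 6]
Partition 2: pivot=6 at index 1 -> [-2, 6, 13, 19, 10]
Partition 3: pivot=10 at index 2 -> [-2, 6, 10, 19, 13]
Partition 4: pivot=13 at index 3 -> [-2, 6, 10, 13, 19]


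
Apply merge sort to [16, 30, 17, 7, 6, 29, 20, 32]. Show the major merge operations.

Divide and conquer:
  Merge [16] + [30] -> [16, 30]
  Merge [17] + [7] -> [7, 17]
  Merge [16, 30] + [7, 17] -> [7, 16, 17, 30]
  Merge [6] + [29] -> [6, 29]
  Merge [20] + [32] -> [20, 32]
  Merge [6, 29] + [20, 32] -> [6, 20, 29, 32]
  Merge [7, 16, 17, 30] + [6, 20, 29, 32] -> [6, 7, 16, 17, 20, 29, 30, 32]


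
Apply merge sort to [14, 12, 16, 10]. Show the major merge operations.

Divide and conquer:
  Merge [14] + [12] -> [12, 14]
  Merge [16] + [10] -> [10, 16]
  Merge [12, 14] + [10, 16] -> [10, 12, 14, 16]


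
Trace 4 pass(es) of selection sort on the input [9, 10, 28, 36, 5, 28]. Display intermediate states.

Pass 1: Select minimum 5 at index 4, swap -> [5, 10, 28, 36, 9, 28]
Pass 2: Select minimum 9 at index 4, swap -> [5, 9, 28, 36, 10, 28]
Pass 3: Select minimum 10 at index 4, swap -> [5, 9, 10, 36, 28, 28]
Pass 4: Select minimum 28 at index 4, swap -> [5, 9, 10, 28, 36, 28]


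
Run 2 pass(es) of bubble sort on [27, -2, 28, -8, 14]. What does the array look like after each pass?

After pass 1: [-2, 27, -8, 14, 28] (3 swaps)
After pass 2: [-2, -8, 14, 27, 28] (2 swaps)
Total swaps: 5


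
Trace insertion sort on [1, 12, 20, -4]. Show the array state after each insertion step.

First element 1 is already 'sorted'
Insert 12: shifted 0 elements -> [1, 12, 20, -4]
Insert 20: shifted 0 elements -> [1, 12, 20, -4]
Insert -4: shifted 3 elements -> [-4, 1, 12, 20]


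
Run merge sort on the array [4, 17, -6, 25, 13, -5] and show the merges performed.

Divide and conquer:
  Merge [17] + [-6] -> [-6, 17]
  Merge [4] + [-6, 17] -> [-6, 4, 17]
  Merge [13] + [-5] -> [-5, 13]
  Merge [25] + [-5, 13] -> [-5, 13, 25]
  Merge [-6, 4, 17] + [-5, 13, 25] -> [-6, -5, 4, 13, 17, 25]


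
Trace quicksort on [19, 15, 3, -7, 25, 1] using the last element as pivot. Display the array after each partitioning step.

Partition 1: pivot=1 at index 1 -> [-7, 1, 3, 19, 25, 15]
Partition 2: pivot=15 at index 3 -> [-7, 1, 3, 15, 25, 19]
Partition 3: pivot=19 at index 4 -> [-7, 1, 3, 15, 19, 25]


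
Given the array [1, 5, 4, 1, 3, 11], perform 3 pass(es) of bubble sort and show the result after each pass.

After pass 1: [1, 4, 1, 3, 5, 11] (3 swaps)
After pass 2: [1, 1, 3, 4, 5, 11] (2 swaps)
After pass 3: [1, 1, 3, 4, 5, 11] (0 swaps)
Total swaps: 5


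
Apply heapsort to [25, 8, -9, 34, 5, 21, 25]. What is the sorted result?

Build heap: [34, 25, 25, 8, 5, 21, -9]
Extract 34: [25, 8, 25, -9, 5, 21, 34]
Extract 25: [25, 8, 21, -9, 5, 25, 34]
Extract 25: [21, 8, 5, -9, 25, 25, 34]
Extract 21: [8, -9, 5, 21, 25, 25, 34]
Extract 8: [5, -9, 8, 21, 25, 25, 34]
Extract 5: [-9, 5, 8, 21, 25, 25, 34]


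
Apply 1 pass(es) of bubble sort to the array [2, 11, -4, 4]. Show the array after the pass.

After pass 1: [2, -4, 4, 11] (2 swaps)
Total swaps: 2


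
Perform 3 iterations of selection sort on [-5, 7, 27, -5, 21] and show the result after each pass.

Pass 1: Select minimum -5 at index 0, swap -> [-5, 7, 27, -5, 21]
Pass 2: Select minimum -5 at index 3, swap -> [-5, -5, 27, 7, 21]
Pass 3: Select minimum 7 at index 3, swap -> [-5, -5, 7, 27, 21]


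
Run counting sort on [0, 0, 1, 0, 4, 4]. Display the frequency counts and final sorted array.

Count array: [3, 1, 0, 0, 2]
(count[i] = number of elements equal to i)
Cumulative count: [3, 4, 4, 4, 6]
Sorted: [0, 0, 0, 1, 4, 4]


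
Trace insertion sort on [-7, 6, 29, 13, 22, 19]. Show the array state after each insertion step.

First element -7 is already 'sorted'
Insert 6: shifted 0 elements -> [-7, 6, 29, 13, 22, 19]
Insert 29: shifted 0 elements -> [-7, 6, 29, 13, 22, 19]
Insert 13: shifted 1 elements -> [-7, 6, 13, 29, 22, 19]
Insert 22: shifted 1 elements -> [-7, 6, 13, 22, 29, 19]
Insert 19: shifted 2 elements -> [-7, 6, 13, 19, 22, 29]


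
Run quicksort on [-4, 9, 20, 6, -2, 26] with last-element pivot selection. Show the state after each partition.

Partition 1: pivot=26 at index 5 -> [-4, 9, 20, 6, -2, 26]
Partition 2: pivot=-2 at index 1 -> [-4, -2, 20, 6, 9, 26]
Partition 3: pivot=9 at index 3 -> [-4, -2, 6, 9, 20, 26]


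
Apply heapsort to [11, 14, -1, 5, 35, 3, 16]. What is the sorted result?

Build heap: [35, 14, 16, 5, 11, 3, -1]
Extract 35: [16, 14, 3, 5, 11, -1, 35]
Extract 16: [14, 11, 3, 5, -1, 16, 35]
Extract 14: [11, 5, 3, -1, 14, 16, 35]
Extract 11: [5, -1, 3, 11, 14, 16, 35]
Extract 5: [3, -1, 5, 11, 14, 16, 35]
Extract 3: [-1, 3, 5, 11, 14, 16, 35]


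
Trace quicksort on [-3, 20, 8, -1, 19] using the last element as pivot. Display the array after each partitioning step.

Partition 1: pivot=19 at index 3 -> [-3, 8, -1, 19, 20]
Partition 2: pivot=-1 at index 1 -> [-3, -1, 8, 19, 20]


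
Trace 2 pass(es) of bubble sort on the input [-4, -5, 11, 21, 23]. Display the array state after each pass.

After pass 1: [-5, -4, 11, 21, 23] (1 swaps)
After pass 2: [-5, -4, 11, 21, 23] (0 swaps)
Total swaps: 1


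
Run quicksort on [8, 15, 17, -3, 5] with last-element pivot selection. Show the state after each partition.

Partition 1: pivot=5 at index 1 -> [-3, 5, 17, 8, 15]
Partition 2: pivot=15 at index 3 -> [-3, 5, 8, 15, 17]


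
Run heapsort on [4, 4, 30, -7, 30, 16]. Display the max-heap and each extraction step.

Build heap: [30, 4, 30, -7, 4, 16]
Extract 30: [30, 4, 16, -7, 4, 30]
Extract 30: [16, 4, 4, -7, 30, 30]
Extract 16: [4, -7, 4, 16, 30, 30]
Extract 4: [4, -7, 4, 16, 30, 30]
Extract 4: [-7, 4, 4, 16, 30, 30]


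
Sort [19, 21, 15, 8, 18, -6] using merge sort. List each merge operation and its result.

Divide and conquer:
  Merge [21] + [15] -> [15, 21]
  Merge [19] + [15, 21] -> [15, 19, 21]
  Merge [18] + [-6] -> [-6, 18]
  Merge [8] + [-6, 18] -> [-6, 8, 18]
  Merge [15, 19, 21] + [-6, 8, 18] -> [-6, 8, 15, 18, 19, 21]


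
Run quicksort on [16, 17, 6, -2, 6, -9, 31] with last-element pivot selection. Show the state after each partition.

Partition 1: pivot=31 at index 6 -> [16, 17, 6, -2, 6, -9, 31]
Partition 2: pivot=-9 at index 0 -> [-9, 17, 6, -2, 6, 16, 31]
Partition 3: pivot=16 at index 4 -> [-9, 6, -2, 6, 16, 17, 31]
Partition 4: pivot=6 at index 3 -> [-9, 6, -2, 6, 16, 17, 31]
Partition 5: pivot=-2 at index 1 -> [-9, -2, 6, 6, 16, 17, 31]


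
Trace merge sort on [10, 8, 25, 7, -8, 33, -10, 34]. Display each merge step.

Divide and conquer:
  Merge [10] + [8] -> [8, 10]
  Merge [25] + [7] -> [7, 25]
  Merge [8, 10] + [7, 25] -> [7, 8, 10, 25]
  Merge [-8] + [33] -> [-8, 33]
  Merge [-10] + [34] -> [-10, 34]
  Merge [-8, 33] + [-10, 34] -> [-10, -8, 33, 34]
  Merge [7, 8, 10, 25] + [-10, -8, 33, 34] -> [-10, -8, 7, 8, 10, 25, 33, 34]


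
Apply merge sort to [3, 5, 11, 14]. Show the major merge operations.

Divide and conquer:
  Merge [3] + [5] -> [3, 5]
  Merge [11] + [14] -> [11, 14]
  Merge [3, 5] + [11, 14] -> [3, 5, 11, 14]


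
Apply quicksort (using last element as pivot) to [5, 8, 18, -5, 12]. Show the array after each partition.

Partition 1: pivot=12 at index 3 -> [5, 8, -5, 12, 18]
Partition 2: pivot=-5 at index 0 -> [-5, 8, 5, 12, 18]
Partition 3: pivot=5 at index 1 -> [-5, 5, 8, 12, 18]


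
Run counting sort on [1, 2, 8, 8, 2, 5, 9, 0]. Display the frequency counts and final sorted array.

Count array: [1, 1, 2, 0, 0, 1, 0, 0, 2, 1]
(count[i] = number of elements equal to i)
Cumulative count: [1, 2, 4, 4, 4, 5, 5, 5, 7, 8]
Sorted: [0, 1, 2, 2, 5, 8, 8, 9]


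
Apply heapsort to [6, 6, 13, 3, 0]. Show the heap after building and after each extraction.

Build heap: [13, 6, 6, 3, 0]
Extract 13: [6, 3, 6, 0, 13]
Extract 6: [6, 3, 0, 6, 13]
Extract 6: [3, 0, 6, 6, 13]
Extract 3: [0, 3, 6, 6, 13]


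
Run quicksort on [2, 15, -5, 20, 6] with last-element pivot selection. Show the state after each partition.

Partition 1: pivot=6 at index 2 -> [2, -5, 6, 20, 15]
Partition 2: pivot=-5 at index 0 -> [-5, 2, 6, 20, 15]
Partition 3: pivot=15 at index 3 -> [-5, 2, 6, 15, 20]


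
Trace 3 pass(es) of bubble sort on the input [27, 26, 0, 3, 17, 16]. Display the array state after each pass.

After pass 1: [26, 0, 3, 17, 16, 27] (5 swaps)
After pass 2: [0, 3, 17, 16, 26, 27] (4 swaps)
After pass 3: [0, 3, 16, 17, 26, 27] (1 swaps)
Total swaps: 10


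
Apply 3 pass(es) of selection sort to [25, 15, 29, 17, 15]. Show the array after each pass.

Pass 1: Select minimum 15 at index 1, swap -> [15, 25, 29, 17, 15]
Pass 2: Select minimum 15 at index 4, swap -> [15, 15, 29, 17, 25]
Pass 3: Select minimum 17 at index 3, swap -> [15, 15, 17, 29, 25]


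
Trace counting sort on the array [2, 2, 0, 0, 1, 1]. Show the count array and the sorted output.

Count array: [2, 2, 2]
(count[i] = number of elements equal to i)
Cumulative count: [2, 4, 6]
Sorted: [0, 0, 1, 1, 2, 2]


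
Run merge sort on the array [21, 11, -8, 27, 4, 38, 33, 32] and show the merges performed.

Divide and conquer:
  Merge [21] + [11] -> [11, 21]
  Merge [-8] + [27] -> [-8, 27]
  Merge [11, 21] + [-8, 27] -> [-8, 11, 21, 27]
  Merge [4] + [38] -> [4, 38]
  Merge [33] + [32] -> [32, 33]
  Merge [4, 38] + [32, 33] -> [4, 32, 33, 38]
  Merge [-8, 11, 21, 27] + [4, 32, 33, 38] -> [-8, 4, 11, 21, 27, 32, 33, 38]


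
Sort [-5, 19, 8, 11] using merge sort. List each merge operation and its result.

Divide and conquer:
  Merge [-5] + [19] -> [-5, 19]
  Merge [8] + [11] -> [8, 11]
  Merge [-5, 19] + [8, 11] -> [-5, 8, 11, 19]


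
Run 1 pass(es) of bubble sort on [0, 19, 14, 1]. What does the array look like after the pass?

After pass 1: [0, 14, 1, 19] (2 swaps)
Total swaps: 2


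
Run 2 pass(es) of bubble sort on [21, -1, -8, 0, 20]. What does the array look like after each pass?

After pass 1: [-1, -8, 0, 20, 21] (4 swaps)
After pass 2: [-8, -1, 0, 20, 21] (1 swaps)
Total swaps: 5


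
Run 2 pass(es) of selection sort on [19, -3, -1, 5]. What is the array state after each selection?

Pass 1: Select minimum -3 at index 1, swap -> [-3, 19, -1, 5]
Pass 2: Select minimum -1 at index 2, swap -> [-3, -1, 19, 5]


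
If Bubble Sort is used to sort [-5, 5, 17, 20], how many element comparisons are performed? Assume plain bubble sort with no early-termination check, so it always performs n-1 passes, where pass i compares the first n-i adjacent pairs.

Pass 1: compare adjacent pairs (0,1)..(2,3) = 3 comparison(s), 0 swap(s) -> [-5, 5, 17, 20]
Pass 2: compare adjacent pairs (0,1)..(1,2) = 2 comparison(s), 0 swap(s) -> [-5, 5, 17, 20]
Pass 3: compare adjacent pairs (0,1)..(0,1) = 1 comparison(s), 0 swap(s) -> [-5, 5, 17, 20]
Total comparisons: 3 + 2 + 1 = 6


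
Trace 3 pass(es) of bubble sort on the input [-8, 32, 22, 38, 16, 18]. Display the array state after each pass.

After pass 1: [-8, 22, 32, 16, 18, 38] (3 swaps)
After pass 2: [-8, 22, 16, 18, 32, 38] (2 swaps)
After pass 3: [-8, 16, 18, 22, 32, 38] (2 swaps)
Total swaps: 7


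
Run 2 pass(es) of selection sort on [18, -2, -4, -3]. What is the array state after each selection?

Pass 1: Select minimum -4 at index 2, swap -> [-4, -2, 18, -3]
Pass 2: Select minimum -3 at index 3, swap -> [-4, -3, 18, -2]


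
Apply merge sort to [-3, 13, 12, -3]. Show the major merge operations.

Divide and conquer:
  Merge [-3] + [13] -> [-3, 13]
  Merge [12] + [-3] -> [-3, 12]
  Merge [-3, 13] + [-3, 12] -> [-3, -3, 12, 13]


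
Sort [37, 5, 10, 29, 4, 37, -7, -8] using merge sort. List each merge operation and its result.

Divide and conquer:
  Merge [37] + [5] -> [5, 37]
  Merge [10] + [29] -> [10, 29]
  Merge [5, 37] + [10, 29] -> [5, 10, 29, 37]
  Merge [4] + [37] -> [4, 37]
  Merge [-7] + [-8] -> [-8, -7]
  Merge [4, 37] + [-8, -7] -> [-8, -7, 4, 37]
  Merge [5, 10, 29, 37] + [-8, -7, 4, 37] -> [-8, -7, 4, 5, 10, 29, 37, 37]


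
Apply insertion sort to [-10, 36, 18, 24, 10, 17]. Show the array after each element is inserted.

First element -10 is already 'sorted'
Insert 36: shifted 0 elements -> [-10, 36, 18, 24, 10, 17]
Insert 18: shifted 1 elements -> [-10, 18, 36, 24, 10, 17]
Insert 24: shifted 1 elements -> [-10, 18, 24, 36, 10, 17]
Insert 10: shifted 3 elements -> [-10, 10, 18, 24, 36, 17]
Insert 17: shifted 3 elements -> [-10, 10, 17, 18, 24, 36]


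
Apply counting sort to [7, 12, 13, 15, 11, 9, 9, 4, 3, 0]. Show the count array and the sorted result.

Count array: [1, 0, 0, 1, 1, 0, 0, 1, 0, 2, 0, 1, 1, 1, 0, 1]
(count[i] = number of elements equal to i)
Cumulative count: [1, 1, 1, 2, 3, 3, 3, 4, 4, 6, 6, 7, 8, 9, 9, 10]
Sorted: [0, 3, 4, 7, 9, 9, 11, 12, 13, 15]


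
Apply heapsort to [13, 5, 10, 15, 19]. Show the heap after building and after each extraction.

Build heap: [19, 15, 10, 13, 5]
Extract 19: [15, 13, 10, 5, 19]
Extract 15: [13, 5, 10, 15, 19]
Extract 13: [10, 5, 13, 15, 19]
Extract 10: [5, 10, 13, 15, 19]


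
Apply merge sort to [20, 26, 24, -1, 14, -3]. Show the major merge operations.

Divide and conquer:
  Merge [26] + [24] -> [24, 26]
  Merge [20] + [24, 26] -> [20, 24, 26]
  Merge [14] + [-3] -> [-3, 14]
  Merge [-1] + [-3, 14] -> [-3, -1, 14]
  Merge [20, 24, 26] + [-3, -1, 14] -> [-3, -1, 14, 20, 24, 26]


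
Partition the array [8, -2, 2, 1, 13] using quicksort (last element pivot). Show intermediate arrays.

Partition 1: pivot=13 at index 4 -> [8, -2, 2, 1, 13]
Partition 2: pivot=1 at index 1 -> [-2, 1, 2, 8, 13]
Partition 3: pivot=8 at index 3 -> [-2, 1, 2, 8, 13]


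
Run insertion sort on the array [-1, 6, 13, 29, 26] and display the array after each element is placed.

First element -1 is already 'sorted'
Insert 6: shifted 0 elements -> [-1, 6, 13, 29, 26]
Insert 13: shifted 0 elements -> [-1, 6, 13, 29, 26]
Insert 29: shifted 0 elements -> [-1, 6, 13, 29, 26]
Insert 26: shifted 1 elements -> [-1, 6, 13, 26, 29]


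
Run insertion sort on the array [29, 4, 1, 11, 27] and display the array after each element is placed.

First element 29 is already 'sorted'
Insert 4: shifted 1 elements -> [4, 29, 1, 11, 27]
Insert 1: shifted 2 elements -> [1, 4, 29, 11, 27]
Insert 11: shifted 1 elements -> [1, 4, 11, 29, 27]
Insert 27: shifted 1 elements -> [1, 4, 11, 27, 29]


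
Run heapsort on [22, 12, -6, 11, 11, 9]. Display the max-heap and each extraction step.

Build heap: [22, 12, 9, 11, 11, -6]
Extract 22: [12, 11, 9, -6, 11, 22]
Extract 12: [11, 11, 9, -6, 12, 22]
Extract 11: [11, -6, 9, 11, 12, 22]
Extract 11: [9, -6, 11, 11, 12, 22]
Extract 9: [-6, 9, 11, 11, 12, 22]


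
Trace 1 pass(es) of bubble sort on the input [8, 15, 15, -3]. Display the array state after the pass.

After pass 1: [8, 15, -3, 15] (1 swaps)
Total swaps: 1


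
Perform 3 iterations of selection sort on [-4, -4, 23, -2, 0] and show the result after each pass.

Pass 1: Select minimum -4 at index 0, swap -> [-4, -4, 23, -2, 0]
Pass 2: Select minimum -4 at index 1, swap -> [-4, -4, 23, -2, 0]
Pass 3: Select minimum -2 at index 3, swap -> [-4, -4, -2, 23, 0]


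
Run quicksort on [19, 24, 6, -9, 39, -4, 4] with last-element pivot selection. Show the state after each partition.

Partition 1: pivot=4 at index 2 -> [-9, -4, 4, 19, 39, 24, 6]
Partition 2: pivot=-4 at index 1 -> [-9, -4, 4, 19, 39, 24, 6]
Partition 3: pivot=6 at index 3 -> [-9, -4, 4, 6, 39, 24, 19]
Partition 4: pivot=19 at index 4 -> [-9, -4, 4, 6, 19, 24, 39]
Partition 5: pivot=39 at index 6 -> [-9, -4, 4, 6, 19, 24, 39]


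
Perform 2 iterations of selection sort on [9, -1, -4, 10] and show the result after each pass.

Pass 1: Select minimum -4 at index 2, swap -> [-4, -1, 9, 10]
Pass 2: Select minimum -1 at index 1, swap -> [-4, -1, 9, 10]


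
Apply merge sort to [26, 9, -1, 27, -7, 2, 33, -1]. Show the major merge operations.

Divide and conquer:
  Merge [26] + [9] -> [9, 26]
  Merge [-1] + [27] -> [-1, 27]
  Merge [9, 26] + [-1, 27] -> [-1, 9, 26, 27]
  Merge [-7] + [2] -> [-7, 2]
  Merge [33] + [-1] -> [-1, 33]
  Merge [-7, 2] + [-1, 33] -> [-7, -1, 2, 33]
  Merge [-1, 9, 26, 27] + [-7, -1, 2, 33] -> [-7, -1, -1, 2, 9, 26, 27, 33]


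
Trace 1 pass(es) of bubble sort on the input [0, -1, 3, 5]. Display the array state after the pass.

After pass 1: [-1, 0, 3, 5] (1 swaps)
Total swaps: 1


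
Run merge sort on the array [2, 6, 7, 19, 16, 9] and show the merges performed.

Divide and conquer:
  Merge [6] + [7] -> [6, 7]
  Merge [2] + [6, 7] -> [2, 6, 7]
  Merge [16] + [9] -> [9, 16]
  Merge [19] + [9, 16] -> [9, 16, 19]
  Merge [2, 6, 7] + [9, 16, 19] -> [2, 6, 7, 9, 16, 19]


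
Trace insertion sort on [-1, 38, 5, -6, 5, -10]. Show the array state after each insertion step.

First element -1 is already 'sorted'
Insert 38: shifted 0 elements -> [-1, 38, 5, -6, 5, -10]
Insert 5: shifted 1 elements -> [-1, 5, 38, -6, 5, -10]
Insert -6: shifted 3 elements -> [-6, -1, 5, 38, 5, -10]
Insert 5: shifted 1 elements -> [-6, -1, 5, 5, 38, -10]
Insert -10: shifted 5 elements -> [-10, -6, -1, 5, 5, 38]


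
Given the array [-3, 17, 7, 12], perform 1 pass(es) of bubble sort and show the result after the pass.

After pass 1: [-3, 7, 12, 17] (2 swaps)
Total swaps: 2


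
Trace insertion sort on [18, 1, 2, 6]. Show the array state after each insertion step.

First element 18 is already 'sorted'
Insert 1: shifted 1 elements -> [1, 18, 2, 6]
Insert 2: shifted 1 elements -> [1, 2, 18, 6]
Insert 6: shifted 1 elements -> [1, 2, 6, 18]


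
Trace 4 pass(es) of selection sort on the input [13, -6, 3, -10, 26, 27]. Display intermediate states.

Pass 1: Select minimum -10 at index 3, swap -> [-10, -6, 3, 13, 26, 27]
Pass 2: Select minimum -6 at index 1, swap -> [-10, -6, 3, 13, 26, 27]
Pass 3: Select minimum 3 at index 2, swap -> [-10, -6, 3, 13, 26, 27]
Pass 4: Select minimum 13 at index 3, swap -> [-10, -6, 3, 13, 26, 27]


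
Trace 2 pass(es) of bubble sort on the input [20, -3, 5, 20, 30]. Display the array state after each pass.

After pass 1: [-3, 5, 20, 20, 30] (2 swaps)
After pass 2: [-3, 5, 20, 20, 30] (0 swaps)
Total swaps: 2


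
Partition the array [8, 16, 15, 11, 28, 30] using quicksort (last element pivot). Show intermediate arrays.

Partition 1: pivot=30 at index 5 -> [8, 16, 15, 11, 28, 30]
Partition 2: pivot=28 at index 4 -> [8, 16, 15, 11, 28, 30]
Partition 3: pivot=11 at index 1 -> [8, 11, 15, 16, 28, 30]
Partition 4: pivot=16 at index 3 -> [8, 11, 15, 16, 28, 30]


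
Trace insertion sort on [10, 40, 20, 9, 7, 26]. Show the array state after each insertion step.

First element 10 is already 'sorted'
Insert 40: shifted 0 elements -> [10, 40, 20, 9, 7, 26]
Insert 20: shifted 1 elements -> [10, 20, 40, 9, 7, 26]
Insert 9: shifted 3 elements -> [9, 10, 20, 40, 7, 26]
Insert 7: shifted 4 elements -> [7, 9, 10, 20, 40, 26]
Insert 26: shifted 1 elements -> [7, 9, 10, 20, 26, 40]


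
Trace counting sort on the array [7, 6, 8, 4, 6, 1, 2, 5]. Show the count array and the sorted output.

Count array: [0, 1, 1, 0, 1, 1, 2, 1, 1]
(count[i] = number of elements equal to i)
Cumulative count: [0, 1, 2, 2, 3, 4, 6, 7, 8]
Sorted: [1, 2, 4, 5, 6, 6, 7, 8]


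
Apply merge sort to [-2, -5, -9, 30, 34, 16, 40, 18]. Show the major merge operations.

Divide and conquer:
  Merge [-2] + [-5] -> [-5, -2]
  Merge [-9] + [30] -> [-9, 30]
  Merge [-5, -2] + [-9, 30] -> [-9, -5, -2, 30]
  Merge [34] + [16] -> [16, 34]
  Merge [40] + [18] -> [18, 40]
  Merge [16, 34] + [18, 40] -> [16, 18, 34, 40]
  Merge [-9, -5, -2, 30] + [16, 18, 34, 40] -> [-9, -5, -2, 16, 18, 30, 34, 40]


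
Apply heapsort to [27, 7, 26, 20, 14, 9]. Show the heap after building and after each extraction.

Build heap: [27, 20, 26, 7, 14, 9]
Extract 27: [26, 20, 9, 7, 14, 27]
Extract 26: [20, 14, 9, 7, 26, 27]
Extract 20: [14, 7, 9, 20, 26, 27]
Extract 14: [9, 7, 14, 20, 26, 27]
Extract 9: [7, 9, 14, 20, 26, 27]


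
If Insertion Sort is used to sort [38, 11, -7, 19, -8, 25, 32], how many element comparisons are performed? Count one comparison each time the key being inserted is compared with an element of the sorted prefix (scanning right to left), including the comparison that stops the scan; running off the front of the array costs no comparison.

Insert 11: 38 > 11 (shift), reached front = 1 comparison(s) -> [11, 38, -7, 19, -8, 25, 32]
Insert -7: 38 > -7 (shift), 11 > -7 (shift), reached front = 2 comparison(s) -> [-7, 11, 38, 19, -8, 25, 32]
Insert 19: 38 > 19 (shift), 11 <= 19 (stop) = 2 comparison(s) -> [-7, 11, 19, 38, -8, 25, 32]
Insert -8: 38 > -8 (shift), 19 > -8 (shift), 11 > -8 (shift), -7 > -8 (shift), reached front = 4 comparison(s) -> [-8, -7, 11, 19, 38, 25, 32]
Insert 25: 38 > 25 (shift), 19 <= 25 (stop) = 2 comparison(s) -> [-8, -7, 11, 19, 25, 38, 32]
Insert 32: 38 > 32 (shift), 25 <= 32 (stop) = 2 comparison(s) -> [-8, -7, 11, 19, 25, 32, 38]
Total comparisons: 1 + 2 + 2 + 4 + 2 + 2 = 13


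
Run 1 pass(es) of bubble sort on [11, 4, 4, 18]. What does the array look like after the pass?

After pass 1: [4, 4, 11, 18] (2 swaps)
Total swaps: 2


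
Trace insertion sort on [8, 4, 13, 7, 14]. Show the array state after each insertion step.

First element 8 is already 'sorted'
Insert 4: shifted 1 elements -> [4, 8, 13, 7, 14]
Insert 13: shifted 0 elements -> [4, 8, 13, 7, 14]
Insert 7: shifted 2 elements -> [4, 7, 8, 13, 14]
Insert 14: shifted 0 elements -> [4, 7, 8, 13, 14]


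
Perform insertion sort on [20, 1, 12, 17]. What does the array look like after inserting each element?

First element 20 is already 'sorted'
Insert 1: shifted 1 elements -> [1, 20, 12, 17]
Insert 12: shifted 1 elements -> [1, 12, 20, 17]
Insert 17: shifted 1 elements -> [1, 12, 17, 20]


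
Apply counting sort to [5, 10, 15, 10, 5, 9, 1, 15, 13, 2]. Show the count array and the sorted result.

Count array: [0, 1, 1, 0, 0, 2, 0, 0, 0, 1, 2, 0, 0, 1, 0, 2]
(count[i] = number of elements equal to i)
Cumulative count: [0, 1, 2, 2, 2, 4, 4, 4, 4, 5, 7, 7, 7, 8, 8, 10]
Sorted: [1, 2, 5, 5, 9, 10, 10, 13, 15, 15]


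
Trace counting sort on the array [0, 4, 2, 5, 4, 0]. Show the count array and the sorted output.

Count array: [2, 0, 1, 0, 2, 1]
(count[i] = number of elements equal to i)
Cumulative count: [2, 2, 3, 3, 5, 6]
Sorted: [0, 0, 2, 4, 4, 5]


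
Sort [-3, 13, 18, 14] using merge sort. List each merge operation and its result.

Divide and conquer:
  Merge [-3] + [13] -> [-3, 13]
  Merge [18] + [14] -> [14, 18]
  Merge [-3, 13] + [14, 18] -> [-3, 13, 14, 18]


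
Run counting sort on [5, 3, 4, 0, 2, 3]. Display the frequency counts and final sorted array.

Count array: [1, 0, 1, 2, 1, 1]
(count[i] = number of elements equal to i)
Cumulative count: [1, 1, 2, 4, 5, 6]
Sorted: [0, 2, 3, 3, 4, 5]


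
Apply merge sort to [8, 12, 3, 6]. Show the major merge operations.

Divide and conquer:
  Merge [8] + [12] -> [8, 12]
  Merge [3] + [6] -> [3, 6]
  Merge [8, 12] + [3, 6] -> [3, 6, 8, 12]


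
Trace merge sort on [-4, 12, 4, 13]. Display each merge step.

Divide and conquer:
  Merge [-4] + [12] -> [-4, 12]
  Merge [4] + [13] -> [4, 13]
  Merge [-4, 12] + [4, 13] -> [-4, 4, 12, 13]


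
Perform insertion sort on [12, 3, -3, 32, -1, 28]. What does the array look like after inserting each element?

First element 12 is already 'sorted'
Insert 3: shifted 1 elements -> [3, 12, -3, 32, -1, 28]
Insert -3: shifted 2 elements -> [-3, 3, 12, 32, -1, 28]
Insert 32: shifted 0 elements -> [-3, 3, 12, 32, -1, 28]
Insert -1: shifted 3 elements -> [-3, -1, 3, 12, 32, 28]
Insert 28: shifted 1 elements -> [-3, -1, 3, 12, 28, 32]


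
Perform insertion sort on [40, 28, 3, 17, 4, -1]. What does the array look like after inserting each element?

First element 40 is already 'sorted'
Insert 28: shifted 1 elements -> [28, 40, 3, 17, 4, -1]
Insert 3: shifted 2 elements -> [3, 28, 40, 17, 4, -1]
Insert 17: shifted 2 elements -> [3, 17, 28, 40, 4, -1]
Insert 4: shifted 3 elements -> [3, 4, 17, 28, 40, -1]
Insert -1: shifted 5 elements -> [-1, 3, 4, 17, 28, 40]


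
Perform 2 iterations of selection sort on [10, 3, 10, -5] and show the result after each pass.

Pass 1: Select minimum -5 at index 3, swap -> [-5, 3, 10, 10]
Pass 2: Select minimum 3 at index 1, swap -> [-5, 3, 10, 10]


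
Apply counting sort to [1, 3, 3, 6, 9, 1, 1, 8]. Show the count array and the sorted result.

Count array: [0, 3, 0, 2, 0, 0, 1, 0, 1, 1]
(count[i] = number of elements equal to i)
Cumulative count: [0, 3, 3, 5, 5, 5, 6, 6, 7, 8]
Sorted: [1, 1, 1, 3, 3, 6, 8, 9]


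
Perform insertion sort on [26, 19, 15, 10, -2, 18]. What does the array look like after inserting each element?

First element 26 is already 'sorted'
Insert 19: shifted 1 elements -> [19, 26, 15, 10, -2, 18]
Insert 15: shifted 2 elements -> [15, 19, 26, 10, -2, 18]
Insert 10: shifted 3 elements -> [10, 15, 19, 26, -2, 18]
Insert -2: shifted 4 elements -> [-2, 10, 15, 19, 26, 18]
Insert 18: shifted 2 elements -> [-2, 10, 15, 18, 19, 26]


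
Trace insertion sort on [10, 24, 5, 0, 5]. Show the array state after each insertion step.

First element 10 is already 'sorted'
Insert 24: shifted 0 elements -> [10, 24, 5, 0, 5]
Insert 5: shifted 2 elements -> [5, 10, 24, 0, 5]
Insert 0: shifted 3 elements -> [0, 5, 10, 24, 5]
Insert 5: shifted 2 elements -> [0, 5, 5, 10, 24]
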